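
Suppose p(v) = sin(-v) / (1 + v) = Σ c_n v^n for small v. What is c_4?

5/6

Expand each factor separately, then convolve coefficients.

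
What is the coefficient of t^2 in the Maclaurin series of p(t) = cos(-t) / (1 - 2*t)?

Multiply the numerator's expansion by the denominator's geometric series.
p(0) = 1
p′(0) = 2
p′′(0) = 7
So c_2 = p′′(0)/2! = 7/2.

7/2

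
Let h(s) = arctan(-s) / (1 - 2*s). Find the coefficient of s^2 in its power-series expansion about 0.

-2

Use 1/(1 - r) = Σ r^k on the denominator, then take the Cauchy product.
[s^0] = 0;  [s^1] = -1;  [s^2] = -2.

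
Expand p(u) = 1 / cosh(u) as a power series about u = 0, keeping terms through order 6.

-61*u^6/720 + 5*u^4/24 - u^2/2 + 1

Invert the denominator's series and multiply.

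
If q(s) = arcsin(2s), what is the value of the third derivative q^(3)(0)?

Apply the Taylor formula c_k = f^(k)(a)/k!.
The coefficient of s^3 in the expansion is 4/3, so q′′′(0) = 3! * (4/3) = 8.

8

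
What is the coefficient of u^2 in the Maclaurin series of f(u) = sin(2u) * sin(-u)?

-2

Multiply the two series term by term and collect like powers.
So c_2 = f′′(0)/2! = -2.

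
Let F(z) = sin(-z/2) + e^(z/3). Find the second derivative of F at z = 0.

1/9

Combine the two series term by term.
The coefficient of z^2 in the expansion is 1/18, so F′′(0) = 2! * (1/18) = 1/9.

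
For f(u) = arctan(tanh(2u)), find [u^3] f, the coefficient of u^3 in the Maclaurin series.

-16/3

Substitute the inner expansion into the outer series and collect powers.
So c_3 = f′′′(0)/3! = -16/3.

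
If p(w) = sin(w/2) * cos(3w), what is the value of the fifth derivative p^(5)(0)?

6841/32

Write out both Maclaurin series and multiply, keeping only the needed powers.
The coefficient of w^5 in the expansion is 6841/3840, so p^(5)(0) = 5! * (6841/3840) = 6841/32.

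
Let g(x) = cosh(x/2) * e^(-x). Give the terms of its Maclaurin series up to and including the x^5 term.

Expand each factor separately, then convolve coefficients.
g(0) = 1
g′(0) = -1
g′′(0) = 5/4
g′′′(0) = -7/4
g^(4)(0) = 41/16
g^(5)(0) = -61/16

-61*x^5/1920 + 41*x^4/384 - 7*x^3/24 + 5*x^2/8 - x + 1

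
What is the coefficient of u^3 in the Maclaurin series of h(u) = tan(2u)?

[u^0] = 0;  [u^1] = 2;  [u^2] = 0;  [u^3] = 8/3.

8/3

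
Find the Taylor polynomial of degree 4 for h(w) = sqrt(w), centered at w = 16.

-5*(w - 16)^4/2097152 + (w - 16)^3/16384 - (w - 16)^2/512 + (w - 16)/8 + 4

[(w - 16)^0] = 4;  [(w - 16)^1] = 1/8;  [(w - 16)^2] = -1/512;  [(w - 16)^3] = 1/16384;  [(w - 16)^4] = -5/2097152.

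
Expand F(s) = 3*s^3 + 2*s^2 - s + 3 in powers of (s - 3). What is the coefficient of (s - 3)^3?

3

Apply the Taylor formula c_k = f^(k)(a)/k!.
F(3) = 99
F′(3) = 92
F′′(3) = 58
F′′′(3) = 18
Dividing each by k! gives the coefficients c_0, ..., c_3.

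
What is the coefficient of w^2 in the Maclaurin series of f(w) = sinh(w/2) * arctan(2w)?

Take the Cauchy product of the two expansions.
So c_2 = f′′(0)/2! = 1.

1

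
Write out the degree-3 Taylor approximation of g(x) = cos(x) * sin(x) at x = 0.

Multiply the two series term by term and collect like powers.
g(0) = 0
g′(0) = 1
g′′(0) = 0
g′′′(0) = -4

-2*x^3/3 + x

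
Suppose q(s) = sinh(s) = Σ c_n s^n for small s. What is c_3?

1/6

[s^0] = 0;  [s^1] = 1;  [s^2] = 0;  [s^3] = 1/6.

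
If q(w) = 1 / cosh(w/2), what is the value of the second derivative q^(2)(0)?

Invert the denominator's series and multiply.
The coefficient of w^2 in the expansion is -1/8, so q′′(0) = 2! * (-1/8) = -1/4.

-1/4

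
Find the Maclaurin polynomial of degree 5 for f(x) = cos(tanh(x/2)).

3*x^4/128 - x^2/8 + 1

Let u equal the inner series; expand the outer function in u and truncate.
[x^0] = 1;  [x^1] = 0;  [x^2] = -1/8;  [x^3] = 0;  [x^4] = 3/128;  [x^5] = 0.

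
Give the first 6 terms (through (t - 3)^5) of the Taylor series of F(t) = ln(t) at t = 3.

(t - 3)^5/1215 - (t - 3)^4/324 + (t - 3)^3/81 - (t - 3)^2/18 + (t - 3)/3 + ln(3)

F(3) = ln(3)
F′(3) = 1/3
F′′(3) = -1/9
F′′′(3) = 2/27
F^(4)(3) = -2/27
F^(5)(3) = 8/81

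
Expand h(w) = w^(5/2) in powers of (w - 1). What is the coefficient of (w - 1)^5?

3/256

h(1) = 1
h′(1) = 5/2
h′′(1) = 15/4
h′′′(1) = 15/8
h^(4)(1) = -15/16
h^(5)(1) = 45/32
So c_5 = h^(5)(1)/5! = 3/256.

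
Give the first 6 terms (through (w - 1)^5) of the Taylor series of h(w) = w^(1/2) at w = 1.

Compute the successive derivatives at the expansion point and divide by k!.
[(w - 1)^0] = 1;  [(w - 1)^1] = 1/2;  [(w - 1)^2] = -1/8;  [(w - 1)^3] = 1/16;  [(w - 1)^4] = -5/128;  [(w - 1)^5] = 7/256.

7*(w - 1)^5/256 - 5*(w - 1)^4/128 + (w - 1)^3/16 - (w - 1)^2/8 + (w - 1)/2 + 1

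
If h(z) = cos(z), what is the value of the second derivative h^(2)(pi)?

1

The coefficient of (z - pi)^2 in the expansion is 1/2, so h′′(pi) = 2! * (1/2) = 1.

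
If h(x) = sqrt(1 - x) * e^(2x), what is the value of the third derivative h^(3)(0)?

Multiply the two series term by term and collect like powers.
From the series, [x^3] h = 1/48; multiply by 3! = 6 to get 1/8.

1/8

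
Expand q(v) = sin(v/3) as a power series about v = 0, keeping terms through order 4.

-v^3/162 + v/3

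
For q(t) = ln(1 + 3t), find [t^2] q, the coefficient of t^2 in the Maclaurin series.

-9/2

Use the known series and substitute for the argument.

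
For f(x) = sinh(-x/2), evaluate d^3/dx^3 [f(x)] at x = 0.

The coefficient of x^3 in the expansion is -1/48, so f′′′(0) = 3! * (-1/48) = -1/8.

-1/8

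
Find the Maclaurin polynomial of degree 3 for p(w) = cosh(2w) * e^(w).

Take the Cauchy product of the two expansions.

13*w^3/6 + 5*w^2/2 + w + 1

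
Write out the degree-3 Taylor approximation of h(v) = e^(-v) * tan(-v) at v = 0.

Take the Cauchy product of the two expansions.
h(0) = 0
h′(0) = -1
h′′(0) = 2
h′′′(0) = -5
Dividing each by k! gives the coefficients c_0, ..., c_3.

-5*v^3/6 + v^2 - v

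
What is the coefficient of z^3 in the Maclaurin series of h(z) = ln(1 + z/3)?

1/81

c_3 = h′′′(0)/3! = 1/81.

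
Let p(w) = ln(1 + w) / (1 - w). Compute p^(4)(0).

Multiply the two series term by term and collect like powers.
The coefficient of w^4 in the expansion is 7/12, so p^(4)(0) = 4! * (7/12) = 14.

14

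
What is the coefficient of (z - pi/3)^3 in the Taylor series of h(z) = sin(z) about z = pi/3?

-1/12

h(pi/3) = sqrt(3)/2
h′(pi/3) = 1/2
h′′(pi/3) = -sqrt(3)/2
h′′′(pi/3) = -1/2
Dividing each by k! gives the coefficients c_0, ..., c_3.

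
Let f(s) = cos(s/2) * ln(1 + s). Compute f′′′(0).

Expand each factor separately, then convolve coefficients.
The coefficient of s^3 in the expansion is 5/24, so f′′′(0) = 3! * (5/24) = 5/4.

5/4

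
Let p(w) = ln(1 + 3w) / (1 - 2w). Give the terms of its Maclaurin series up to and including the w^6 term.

Take the Cauchy product of the two expansions.
[w^0] = 0;  [w^1] = 3;  [w^2] = 3/2;  [w^3] = 12;  [w^4] = 15/4;  [w^5] = 561/10;  [w^6] = -93/10.

-93*w^6/10 + 561*w^5/10 + 15*w^4/4 + 12*w^3 + 3*w^2/2 + 3*w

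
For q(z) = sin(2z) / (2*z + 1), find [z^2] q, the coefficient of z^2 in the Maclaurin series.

-4

Multiply the numerator's expansion by the denominator's geometric series.
q(0) = 0
q′(0) = 2
q′′(0) = -8
The Taylor polynomial is Σ q^(k)(0)/k! · z^k.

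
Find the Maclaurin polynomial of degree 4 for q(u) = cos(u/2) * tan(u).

Expand each factor separately, then convolve coefficients.
q(0) = 0
q′(0) = 1
q′′(0) = 0
q′′′(0) = 5/4
q^(4)(0) = 0

5*u^3/24 + u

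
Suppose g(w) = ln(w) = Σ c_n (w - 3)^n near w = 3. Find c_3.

1/81

Apply the Taylor formula c_k = f^(k)(a)/k!.
g(3) = ln(3)
g′(3) = 1/3
g′′(3) = -1/9
g′′′(3) = 2/27
Dividing each by k! gives the coefficients c_0, ..., c_3.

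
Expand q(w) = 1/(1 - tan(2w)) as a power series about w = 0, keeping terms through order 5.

Substitute the inner expansion into the outer series and collect powers.

1024*w^5/15 + 80*w^4/3 + 32*w^3/3 + 4*w^2 + 2*w + 1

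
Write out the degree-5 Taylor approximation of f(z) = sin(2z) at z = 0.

[z^0] = 0;  [z^1] = 2;  [z^2] = 0;  [z^3] = -4/3;  [z^4] = 0;  [z^5] = 4/15.

4*z^5/15 - 4*z^3/3 + 2*z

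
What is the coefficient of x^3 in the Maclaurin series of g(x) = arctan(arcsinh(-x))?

Substitute the inner expansion into the outer series and collect powers.
So c_3 = g′′′(0)/3! = 1/2.

1/2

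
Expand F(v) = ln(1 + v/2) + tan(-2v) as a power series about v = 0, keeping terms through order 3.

Add the two expansions coefficient-wise.
F(0) = 0
F′(0) = -3/2
F′′(0) = -1/4
F′′′(0) = -63/4

-21*v^3/8 - v^2/8 - 3*v/2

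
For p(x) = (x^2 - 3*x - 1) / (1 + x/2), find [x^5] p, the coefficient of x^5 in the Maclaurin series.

Multiply each power in the prefactor through the base expansion.
[x^0] = -1;  [x^1] = -5/2;  [x^2] = 9/4;  [x^3] = -9/8;  [x^4] = 9/16;  [x^5] = -9/32.
So c_5 = p^(5)(0)/5! = -9/32.

-9/32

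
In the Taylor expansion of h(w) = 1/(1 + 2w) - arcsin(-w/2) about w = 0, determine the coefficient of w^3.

Expand each term separately and add.
[w^0] = 1;  [w^1] = -3/2;  [w^2] = 4;  [w^3] = -383/48.

-383/48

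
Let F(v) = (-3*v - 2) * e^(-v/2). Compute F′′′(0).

-2

Shift and add copies of the series according to the polynomial's terms.
From the series, [v^3] F = -1/3; multiply by 3! = 6 to get -2.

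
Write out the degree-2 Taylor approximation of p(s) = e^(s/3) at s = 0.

Compute the successive derivatives at the expansion point and divide by k!.
p(0) = 1
p′(0) = 1/3
p′′(0) = 1/9
Dividing each by k! gives the coefficients c_0, ..., c_2.

s^2/18 + s/3 + 1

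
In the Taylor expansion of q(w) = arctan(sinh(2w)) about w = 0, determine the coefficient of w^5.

Compose series: expand the inner function first, then feed it into the outer expansion.
q(0) = 0
q′(0) = 2
q′′(0) = 0
q′′′(0) = -8
q^(4)(0) = 0
q^(5)(0) = 160

4/3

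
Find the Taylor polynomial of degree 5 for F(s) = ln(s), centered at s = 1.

(s - 1)^5/5 - (s - 1)^4/4 + (s - 1)^3/3 - (s - 1)^2/2 + (s - 1)

F(1) = 0
F′(1) = 1
F′′(1) = -1
F′′′(1) = 2
F^(4)(1) = -6
F^(5)(1) = 24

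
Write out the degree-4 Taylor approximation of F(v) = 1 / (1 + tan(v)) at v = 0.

5*v^4/3 - 4*v^3/3 + v^2 - v + 1

Expand as Σ (-1)^k u^k with u equal to the inner function's series.
F(0) = 1
F′(0) = -1
F′′(0) = 2
F′′′(0) = -8
F^(4)(0) = 40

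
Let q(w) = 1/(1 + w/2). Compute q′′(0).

1/2

From the series, [w^2] q = 1/4; multiply by 2! = 2 to get 1/2.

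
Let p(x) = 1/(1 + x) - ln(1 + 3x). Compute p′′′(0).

Combine the two series term by term.
The coefficient of x^3 in the expansion is -10, so p′′′(0) = 3! * (-10) = -60.

-60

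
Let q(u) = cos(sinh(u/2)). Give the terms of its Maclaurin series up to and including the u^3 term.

Plug the Maclaurin series of the inner function into that of the outer and collect terms.
[u^0] = 1;  [u^1] = 0;  [u^2] = -1/8;  [u^3] = 0.

1 - u^2/8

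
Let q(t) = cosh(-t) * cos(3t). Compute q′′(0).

Write out both Maclaurin series and multiply, keeping only the needed powers.
From the series, [t^2] q = -4; multiply by 2! = 2 to get -8.

-8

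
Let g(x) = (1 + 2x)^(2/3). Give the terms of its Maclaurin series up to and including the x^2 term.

g(0) = 1
g′(0) = 4/3
g′′(0) = -8/9

-4*x^2/9 + 4*x/3 + 1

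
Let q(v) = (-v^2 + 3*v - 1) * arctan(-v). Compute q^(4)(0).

Shift and add copies of the series according to the polynomial's terms.
The coefficient of v^4 in the expansion is 1, so q^(4)(0) = 4! * (1) = 24.

24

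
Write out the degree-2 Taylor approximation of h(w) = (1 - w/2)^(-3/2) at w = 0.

15*w^2/32 + 3*w/4 + 1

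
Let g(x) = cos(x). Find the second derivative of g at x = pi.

1

The coefficient of (x - pi)^2 in the expansion is 1/2, so g′′(pi) = 2! * (1/2) = 1.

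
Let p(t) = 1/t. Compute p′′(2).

Differentiate repeatedly and evaluate at the center.
The coefficient of (t - 2)^2 in the expansion is 1/8, so p′′(2) = 2! * (1/8) = 1/4.

1/4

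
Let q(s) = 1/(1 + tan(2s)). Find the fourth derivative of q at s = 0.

640

Plug the Maclaurin series of the inner function into that of the outer and collect terms.
From the series, [s^4] q = 80/3; multiply by 4! = 24 to get 640.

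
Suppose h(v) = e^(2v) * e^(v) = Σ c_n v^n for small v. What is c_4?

27/8

Expand each factor separately, then convolve coefficients.
[v^0] = 1;  [v^1] = 3;  [v^2] = 9/2;  [v^3] = 9/2;  [v^4] = 27/8.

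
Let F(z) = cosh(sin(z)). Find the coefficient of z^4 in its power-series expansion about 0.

-1/8

Let u equal the inner series; expand the outer function in u and truncate.
F(0) = 1
F′(0) = 0
F′′(0) = 1
F′′′(0) = 0
F^(4)(0) = -3
The Taylor polynomial is Σ F^(k)(0)/k! · z^k.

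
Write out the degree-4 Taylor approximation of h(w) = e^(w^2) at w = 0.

Differentiate repeatedly and evaluate at the center.

w^4/2 + w^2 + 1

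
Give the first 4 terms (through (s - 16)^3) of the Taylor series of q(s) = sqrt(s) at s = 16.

(s - 16)^3/16384 - (s - 16)^2/512 + (s - 16)/8 + 4

Compute the successive derivatives at the expansion point and divide by k!.
q(16) = 4
q′(16) = 1/8
q′′(16) = -1/256
q′′′(16) = 3/8192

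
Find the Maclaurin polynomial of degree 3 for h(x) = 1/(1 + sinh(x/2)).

-7*x^3/48 + x^2/4 - x/2 + 1

Let u equal the inner series; expand the outer function in u and truncate.
h(0) = 1
h′(0) = -1/2
h′′(0) = 1/2
h′′′(0) = -7/8
The Taylor polynomial is Σ h^(k)(0)/k! · x^k.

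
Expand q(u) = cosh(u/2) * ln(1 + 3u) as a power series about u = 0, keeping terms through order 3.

75*u^3/8 - 9*u^2/2 + 3*u

Take the Cauchy product of the two expansions.
q(0) = 0
q′(0) = 3
q′′(0) = -9
q′′′(0) = 225/4
Then c_k = q^(k)(0)/k! gives each Taylor coefficient.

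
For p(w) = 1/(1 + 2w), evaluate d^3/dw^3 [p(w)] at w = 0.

The coefficient of w^3 in the expansion is -8, so p′′′(0) = 3! * (-8) = -48.

-48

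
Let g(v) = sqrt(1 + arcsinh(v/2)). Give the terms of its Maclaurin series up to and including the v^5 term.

43*v^5/40960 + v^4/6144 - v^3/384 - v^2/32 + v/4 + 1

Plug the Maclaurin series of the inner function into that of the outer and collect terms.
[v^0] = 1;  [v^1] = 1/4;  [v^2] = -1/32;  [v^3] = -1/384;  [v^4] = 1/6144;  [v^5] = 43/40960.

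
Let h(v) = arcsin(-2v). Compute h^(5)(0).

-288

The coefficient of v^5 in the expansion is -12/5, so h^(5)(0) = 5! * (-12/5) = -288.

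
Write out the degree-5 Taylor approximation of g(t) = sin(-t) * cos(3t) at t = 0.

Write out both Maclaurin series and multiply, keeping only the needed powers.
[t^0] = 0;  [t^1] = -1;  [t^2] = 0;  [t^3] = 14/3;  [t^4] = 0;  [t^5] = -62/15.

-62*t^5/15 + 14*t^3/3 - t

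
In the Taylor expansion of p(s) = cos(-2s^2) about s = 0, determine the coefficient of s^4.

[s^0] = 1;  [s^1] = 0;  [s^2] = 0;  [s^3] = 0;  [s^4] = -2.
So c_4 = p^(4)(0)/4! = -2.

-2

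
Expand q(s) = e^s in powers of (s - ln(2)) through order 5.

q(ln(2)) = 2
q′(ln(2)) = 2
q′′(ln(2)) = 2
q′′′(ln(2)) = 2
q^(4)(ln(2)) = 2
q^(5)(ln(2)) = 2

(s - ln(2))^5/60 + (s - ln(2))^4/12 + (s - ln(2))^3/3 + (s - ln(2))^2 + 2*(s - ln(2)) + 2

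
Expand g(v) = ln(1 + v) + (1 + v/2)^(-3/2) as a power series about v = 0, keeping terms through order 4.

Combine the two series term by term.
g(0) = 1
g′(0) = 1/4
g′′(0) = -1/16
g′′′(0) = 23/64
g^(4)(0) = -591/256
Then c_k = g^(k)(0)/k! gives each Taylor coefficient.

-197*v^4/2048 + 23*v^3/384 - v^2/32 + v/4 + 1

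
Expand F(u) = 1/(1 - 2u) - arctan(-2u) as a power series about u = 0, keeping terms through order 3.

Combine the two series term by term.
F(0) = 1
F′(0) = 4
F′′(0) = 8
F′′′(0) = 32
The Taylor polynomial is Σ F^(k)(0)/k! · u^k.

16*u^3/3 + 4*u^2 + 4*u + 1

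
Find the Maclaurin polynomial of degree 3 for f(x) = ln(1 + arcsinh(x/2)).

Let u equal the inner series; expand the outer function in u and truncate.

x^3/48 - x^2/8 + x/2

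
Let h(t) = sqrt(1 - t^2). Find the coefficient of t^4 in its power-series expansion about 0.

-1/8

[t^0] = 1;  [t^1] = 0;  [t^2] = -1/2;  [t^3] = 0;  [t^4] = -1/8.
So c_4 = h^(4)(0)/4! = -1/8.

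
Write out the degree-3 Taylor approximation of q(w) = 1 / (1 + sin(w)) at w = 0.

Use the geometric series for the reciprocal, then substitute.
q(0) = 1
q′(0) = -1
q′′(0) = 2
q′′′(0) = -5

-5*w^3/6 + w^2 - w + 1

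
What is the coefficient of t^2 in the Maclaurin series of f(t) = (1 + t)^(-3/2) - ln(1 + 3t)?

51/8

Combine the two series term by term.
f(0) = 1
f′(0) = -9/2
f′′(0) = 51/4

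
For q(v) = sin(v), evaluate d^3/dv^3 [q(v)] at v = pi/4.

Apply the Taylor formula c_k = f^(k)(a)/k!.
The coefficient of (v - pi/4)^3 in the expansion is -sqrt(2)/12, so q′′′(pi/4) = 3! * (-sqrt(2)/12) = -sqrt(2)/2.

-sqrt(2)/2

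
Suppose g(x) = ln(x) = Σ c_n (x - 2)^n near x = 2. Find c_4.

g(2) = ln(2)
g′(2) = 1/2
g′′(2) = -1/4
g′′′(2) = 1/4
g^(4)(2) = -3/8
So c_4 = g^(4)(2)/4! = -1/64.

-1/64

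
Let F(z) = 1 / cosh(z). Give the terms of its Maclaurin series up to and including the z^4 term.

Invert the denominator's series and multiply.
F(0) = 1
F′(0) = 0
F′′(0) = -1
F′′′(0) = 0
F^(4)(0) = 5
Then c_k = F^(k)(0)/k! gives each Taylor coefficient.

5*z^4/24 - z^2/2 + 1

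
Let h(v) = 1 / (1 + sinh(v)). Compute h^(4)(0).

32

Use the geometric series for the reciprocal, then substitute.
The coefficient of v^4 in the expansion is 4/3, so h^(4)(0) = 4! * (4/3) = 32.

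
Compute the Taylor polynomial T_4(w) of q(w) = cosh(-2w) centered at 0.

2*w^4/3 + 2*w^2 + 1

Apply the Taylor formula c_k = f^(k)(a)/k!.
[w^0] = 1;  [w^1] = 0;  [w^2] = 2;  [w^3] = 0;  [w^4] = 2/3.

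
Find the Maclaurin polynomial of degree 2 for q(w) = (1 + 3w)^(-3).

54*w^2 - 9*w + 1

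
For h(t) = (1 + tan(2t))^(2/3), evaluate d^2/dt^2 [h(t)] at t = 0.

-8/9

Compose series: expand the inner function first, then feed it into the outer expansion.
From the series, [t^2] h = -4/9; multiply by 2! = 2 to get -8/9.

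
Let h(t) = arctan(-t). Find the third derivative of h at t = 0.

2

Compute the successive derivatives at the expansion point and divide by k!.
The coefficient of t^3 in the expansion is 1/3, so h′′′(0) = 3! * (1/3) = 2.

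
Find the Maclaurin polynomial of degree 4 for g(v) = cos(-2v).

2*v^4/3 - 2*v^2 + 1

Apply the Taylor formula c_k = f^(k)(a)/k!.
[v^0] = 1;  [v^1] = 0;  [v^2] = -2;  [v^3] = 0;  [v^4] = 2/3.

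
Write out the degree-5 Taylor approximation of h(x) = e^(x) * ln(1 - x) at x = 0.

-89*x^5/120 - x^4 - 4*x^3/3 - 3*x^2/2 - x

Take the Cauchy product of the two expansions.
h(0) = 0
h′(0) = -1
h′′(0) = -3
h′′′(0) = -8
h^(4)(0) = -24
h^(5)(0) = -89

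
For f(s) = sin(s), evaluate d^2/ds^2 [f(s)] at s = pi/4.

-sqrt(2)/2

Differentiate repeatedly and evaluate at the center.
The coefficient of (s - pi/4)^2 in the expansion is -sqrt(2)/4, so f′′(pi/4) = 2! * (-sqrt(2)/4) = -sqrt(2)/2.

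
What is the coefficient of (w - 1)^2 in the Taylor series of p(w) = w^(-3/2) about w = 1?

p(1) = 1
p′(1) = -3/2
p′′(1) = 15/4
So c_2 = p′′(1)/2! = 15/8.

15/8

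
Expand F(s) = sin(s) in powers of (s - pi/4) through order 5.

Compute the successive derivatives at the expansion point and divide by k!.
F(pi/4) = sqrt(2)/2
F′(pi/4) = sqrt(2)/2
F′′(pi/4) = -sqrt(2)/2
F′′′(pi/4) = -sqrt(2)/2
F^(4)(pi/4) = sqrt(2)/2
F^(5)(pi/4) = sqrt(2)/2

sqrt(2)*(s - pi/4)^5/240 + sqrt(2)*(s - pi/4)^4/48 - sqrt(2)*(s - pi/4)^3/12 - sqrt(2)*(s - pi/4)^2/4 + sqrt(2)*(s - pi/4)/2 + sqrt(2)/2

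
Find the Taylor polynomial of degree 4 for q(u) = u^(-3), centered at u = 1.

15*(u - 1)^4 - 10*(u - 1)^3 + 6*(u - 1)^2 - 3*(u - 1) + 1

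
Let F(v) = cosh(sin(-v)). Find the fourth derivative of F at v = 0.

Plug the Maclaurin series of the inner function into that of the outer and collect terms.
The coefficient of v^4 in the expansion is -1/8, so F^(4)(0) = 4! * (-1/8) = -3.

-3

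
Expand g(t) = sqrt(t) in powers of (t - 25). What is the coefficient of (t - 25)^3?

Differentiate repeatedly and evaluate at the center.
[(t - 25)^0] = 5;  [(t - 25)^1] = 1/10;  [(t - 25)^2] = -1/1000;  [(t - 25)^3] = 1/50000.

1/50000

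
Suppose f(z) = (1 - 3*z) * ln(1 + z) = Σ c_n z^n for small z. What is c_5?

Shift and add copies of the series according to the polynomial's terms.

19/20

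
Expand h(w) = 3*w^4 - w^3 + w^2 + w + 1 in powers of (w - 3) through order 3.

Use the known series and substitute for the argument.
h(3) = 229
h′(3) = 304
h′′(3) = 308
h′′′(3) = 210

35*(w - 3)^3 + 154*(w - 3)^2 + 304*(w - 3) + 229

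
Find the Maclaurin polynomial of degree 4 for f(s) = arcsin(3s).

Compute the successive derivatives at the expansion point and divide by k!.
f(0) = 0
f′(0) = 3
f′′(0) = 0
f′′′(0) = 27
f^(4)(0) = 0

9*s^3/2 + 3*s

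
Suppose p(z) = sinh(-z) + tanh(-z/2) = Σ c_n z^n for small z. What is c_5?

-1/80

Add the two expansions coefficient-wise.
[z^0] = 0;  [z^1] = -3/2;  [z^2] = 0;  [z^3] = -1/8;  [z^4] = 0;  [z^5] = -1/80.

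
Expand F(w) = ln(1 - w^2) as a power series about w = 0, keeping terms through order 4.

F(0) = 0
F′(0) = 0
F′′(0) = -2
F′′′(0) = 0
F^(4)(0) = -12

-w^4/2 - w^2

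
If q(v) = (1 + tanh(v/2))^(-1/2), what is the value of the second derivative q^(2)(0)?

3/16

Substitute the inner expansion into the outer series and collect powers.
The coefficient of v^2 in the expansion is 3/32, so q′′(0) = 2! * (3/32) = 3/16.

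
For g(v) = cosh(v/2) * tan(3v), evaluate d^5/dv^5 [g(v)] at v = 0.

64383/16

Write out both Maclaurin series and multiply, keeping only the needed powers.
From the series, [v^5] g = 21461/640; multiply by 5! = 120 to get 64383/16.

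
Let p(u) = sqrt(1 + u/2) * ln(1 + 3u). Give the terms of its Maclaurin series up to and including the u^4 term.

Multiply the two series term by term and collect like powers.

-2283*u^4/128 + 249*u^3/32 - 15*u^2/4 + 3*u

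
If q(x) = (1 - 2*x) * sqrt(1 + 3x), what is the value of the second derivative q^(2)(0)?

Multiply each power in the prefactor through the base expansion.
The coefficient of x^2 in the expansion is -33/8, so q′′(0) = 2! * (-33/8) = -33/4.

-33/4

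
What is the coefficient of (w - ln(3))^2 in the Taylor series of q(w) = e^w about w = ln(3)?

[(w - ln(3))^0] = 3;  [(w - ln(3))^1] = 3;  [(w - ln(3))^2] = 3/2.
So c_2 = q′′(ln(3))/2! = 3/2.

3/2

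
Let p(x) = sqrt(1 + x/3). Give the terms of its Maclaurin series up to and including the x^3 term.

x^3/432 - x^2/72 + x/6 + 1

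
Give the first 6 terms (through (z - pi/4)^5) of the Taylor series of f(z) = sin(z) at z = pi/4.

sqrt(2)*(z - pi/4)^5/240 + sqrt(2)*(z - pi/4)^4/48 - sqrt(2)*(z - pi/4)^3/12 - sqrt(2)*(z - pi/4)^2/4 + sqrt(2)*(z - pi/4)/2 + sqrt(2)/2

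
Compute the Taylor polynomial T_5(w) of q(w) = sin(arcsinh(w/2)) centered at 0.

w^5/192 - w^3/24 + w/2

Plug the Maclaurin series of the inner function into that of the outer and collect terms.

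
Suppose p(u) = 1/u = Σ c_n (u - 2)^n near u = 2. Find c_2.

1/8

p(2) = 1/2
p′(2) = -1/4
p′′(2) = 1/4
The Taylor polynomial is Σ p^(k)(2)/k! · (u - 2)^k.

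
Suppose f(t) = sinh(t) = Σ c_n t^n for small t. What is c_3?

1/6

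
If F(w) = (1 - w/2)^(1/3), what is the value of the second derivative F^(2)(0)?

Use the known series and substitute for the argument.
The coefficient of w^2 in the expansion is -1/36, so F′′(0) = 2! * (-1/36) = -1/18.

-1/18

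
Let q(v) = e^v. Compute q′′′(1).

e

Differentiate repeatedly and evaluate at the center.
The coefficient of (v - 1)^3 in the expansion is e/6, so q′′′(1) = 3! * (e/6) = e.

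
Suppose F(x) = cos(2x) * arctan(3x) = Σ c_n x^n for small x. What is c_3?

-15

Multiply the two series term by term and collect like powers.
So c_3 = F′′′(0)/3! = -15.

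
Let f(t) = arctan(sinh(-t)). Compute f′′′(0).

Compose series: expand the inner function first, then feed it into the outer expansion.
From the series, [t^3] f = 1/6; multiply by 3! = 6 to get 1.

1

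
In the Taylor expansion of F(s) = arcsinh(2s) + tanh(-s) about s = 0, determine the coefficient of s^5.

34/15

Add the two expansions coefficient-wise.
[s^0] = 0;  [s^1] = 1;  [s^2] = 0;  [s^3] = -1;  [s^4] = 0;  [s^5] = 34/15.
So c_5 = F^(5)(0)/5! = 34/15.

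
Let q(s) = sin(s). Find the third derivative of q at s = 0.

From the series, [s^3] q = -1/6; multiply by 3! = 6 to get -1.

-1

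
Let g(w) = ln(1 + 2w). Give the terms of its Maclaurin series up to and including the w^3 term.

8*w^3/3 - 2*w^2 + 2*w

g(0) = 0
g′(0) = 2
g′′(0) = -4
g′′′(0) = 16
Then c_k = g^(k)(0)/k! gives each Taylor coefficient.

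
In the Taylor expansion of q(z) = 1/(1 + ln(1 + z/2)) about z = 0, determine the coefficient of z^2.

3/8

Let u equal the inner series; expand the outer function in u and truncate.
So c_2 = q′′(0)/2! = 3/8.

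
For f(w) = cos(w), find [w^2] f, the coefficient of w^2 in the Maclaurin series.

-1/2

Apply the Taylor formula c_k = f^(k)(a)/k!.
[w^0] = 1;  [w^1] = 0;  [w^2] = -1/2.
So c_2 = f′′(0)/2! = -1/2.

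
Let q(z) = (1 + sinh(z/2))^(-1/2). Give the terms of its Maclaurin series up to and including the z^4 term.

51*z^4/2048 - 19*z^3/384 + 3*z^2/32 - z/4 + 1

Compose series: expand the inner function first, then feed it into the outer expansion.
[z^0] = 1;  [z^1] = -1/4;  [z^2] = 3/32;  [z^3] = -19/384;  [z^4] = 51/2048.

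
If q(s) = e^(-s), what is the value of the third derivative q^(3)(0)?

-1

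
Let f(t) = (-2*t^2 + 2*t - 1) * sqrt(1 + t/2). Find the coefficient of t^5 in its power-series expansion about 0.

Multiply each power in the prefactor through the base expansion.
f(0) = -1
f′(0) = 7/4
f′′(0) = -47/16
f′′′(0) = -219/64
f^(4)(0) = 495/256
f^(5)(0) = -2625/1024
Then c_k = f^(k)(0)/k! gives each Taylor coefficient.

-175/8192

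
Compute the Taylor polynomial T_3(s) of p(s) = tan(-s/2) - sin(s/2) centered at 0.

-s^3/48 - s

Expand each term separately and add.
p(0) = 0
p′(0) = -1
p′′(0) = 0
p′′′(0) = -1/8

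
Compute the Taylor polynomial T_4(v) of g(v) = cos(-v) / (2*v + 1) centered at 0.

Use 1/(1 - r) = Σ r^k on the denominator, then take the Cauchy product.
g(0) = 1
g′(0) = -2
g′′(0) = 7
g′′′(0) = -42
g^(4)(0) = 337

337*v^4/24 - 7*v^3 + 7*v^2/2 - 2*v + 1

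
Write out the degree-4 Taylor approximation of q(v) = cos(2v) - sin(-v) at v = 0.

Add the two expansions coefficient-wise.
q(0) = 1
q′(0) = 1
q′′(0) = -4
q′′′(0) = -1
q^(4)(0) = 16

2*v^4/3 - v^3/6 - 2*v^2 + v + 1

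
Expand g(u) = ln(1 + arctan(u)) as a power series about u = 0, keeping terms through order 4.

u^4/12 - u^2/2 + u

Plug the Maclaurin series of the inner function into that of the outer and collect terms.
g(0) = 0
g′(0) = 1
g′′(0) = -1
g′′′(0) = 0
g^(4)(0) = 2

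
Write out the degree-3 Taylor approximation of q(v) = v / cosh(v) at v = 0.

-v^3/2 + v

Invert the denominator's series and multiply.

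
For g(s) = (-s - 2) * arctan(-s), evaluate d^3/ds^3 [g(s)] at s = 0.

-4

Multiply each power in the prefactor through the base expansion.
The coefficient of s^3 in the expansion is -2/3, so g′′′(0) = 3! * (-2/3) = -4.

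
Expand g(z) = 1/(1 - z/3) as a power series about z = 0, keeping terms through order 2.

z^2/9 + z/3 + 1

Use the known series and substitute for the argument.
g(0) = 1
g′(0) = 1/3
g′′(0) = 2/9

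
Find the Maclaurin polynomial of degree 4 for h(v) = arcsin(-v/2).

Use the known series and substitute for the argument.
[v^0] = 0;  [v^1] = -1/2;  [v^2] = 0;  [v^3] = -1/48;  [v^4] = 0.

-v^3/48 - v/2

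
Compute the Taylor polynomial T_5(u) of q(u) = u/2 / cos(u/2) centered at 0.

Divide the numerator series by the denominator series (power-series long division).
[u^0] = 0;  [u^1] = 1/2;  [u^2] = 0;  [u^3] = 1/16;  [u^4] = 0;  [u^5] = 5/768.

5*u^5/768 + u^3/16 + u/2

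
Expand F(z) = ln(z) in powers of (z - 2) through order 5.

[(z - 2)^0] = ln(2);  [(z - 2)^1] = 1/2;  [(z - 2)^2] = -1/8;  [(z - 2)^3] = 1/24;  [(z - 2)^4] = -1/64;  [(z - 2)^5] = 1/160.

(z - 2)^5/160 - (z - 2)^4/64 + (z - 2)^3/24 - (z - 2)^2/8 + (z - 2)/2 + ln(2)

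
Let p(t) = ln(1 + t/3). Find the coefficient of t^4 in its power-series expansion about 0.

p(0) = 0
p′(0) = 1/3
p′′(0) = -1/9
p′′′(0) = 2/27
p^(4)(0) = -2/27
Then c_k = p^(k)(0)/k! gives each Taylor coefficient.

-1/324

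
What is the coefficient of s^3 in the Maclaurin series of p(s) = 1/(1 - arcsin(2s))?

28/3

Let u equal the inner series; expand the outer function in u and truncate.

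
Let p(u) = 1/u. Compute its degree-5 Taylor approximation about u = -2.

-(u + 2)^5/64 - (u + 2)^4/32 - (u + 2)^3/16 - (u + 2)^2/8 - (u + 2)/4 - 1/2

Use the known series and substitute for the argument.
p(-2) = -1/2
p′(-2) = -1/4
p′′(-2) = -1/4
p′′′(-2) = -3/8
p^(4)(-2) = -3/4
p^(5)(-2) = -15/8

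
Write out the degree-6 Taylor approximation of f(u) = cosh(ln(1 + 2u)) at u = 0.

Plug the Maclaurin series of the inner function into that of the outer and collect terms.
f(0) = 1
f′(0) = 0
f′′(0) = 4
f′′′(0) = -24
f^(4)(0) = 192
f^(5)(0) = -1920
f^(6)(0) = 23040

32*u^6 - 16*u^5 + 8*u^4 - 4*u^3 + 2*u^2 + 1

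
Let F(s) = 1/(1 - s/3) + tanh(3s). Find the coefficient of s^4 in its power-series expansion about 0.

Add the two expansions coefficient-wise.
[s^0] = 1;  [s^1] = 10/3;  [s^2] = 1/9;  [s^3] = -242/27;  [s^4] = 1/81.
So c_4 = F^(4)(0)/4! = 1/81.

1/81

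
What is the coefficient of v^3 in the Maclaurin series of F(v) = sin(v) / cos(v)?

1/3

Invert the denominator's series and multiply.
F(0) = 0
F′(0) = 1
F′′(0) = 0
F′′′(0) = 2
So c_3 = F′′′(0)/3! = 1/3.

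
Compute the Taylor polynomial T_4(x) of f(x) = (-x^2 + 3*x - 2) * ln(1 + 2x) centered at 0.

18*x^4 - 40*x^3/3 + 10*x^2 - 4*x

Distribute the polynomial across the series and collect like powers.
[x^0] = 0;  [x^1] = -4;  [x^2] = 10;  [x^3] = -40/3;  [x^4] = 18.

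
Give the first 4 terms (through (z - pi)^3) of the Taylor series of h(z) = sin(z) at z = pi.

h(pi) = 0
h′(pi) = -1
h′′(pi) = 0
h′′′(pi) = 1
The Taylor polynomial is Σ h^(k)(pi)/k! · (z - pi)^k.

(z - pi)^3/6 - (z - pi)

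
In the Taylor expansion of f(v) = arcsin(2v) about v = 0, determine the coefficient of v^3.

Apply the Taylor formula c_k = f^(k)(a)/k!.
f(0) = 0
f′(0) = 2
f′′(0) = 0
f′′′(0) = 8
So c_3 = f′′′(0)/3! = 4/3.

4/3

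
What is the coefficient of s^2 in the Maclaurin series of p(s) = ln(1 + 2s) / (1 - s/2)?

-1

Take the Cauchy product of the two expansions.
p(0) = 0
p′(0) = 2
p′′(0) = -2
So c_2 = p′′(0)/2! = -1.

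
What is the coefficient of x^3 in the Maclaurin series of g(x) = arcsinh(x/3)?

Differentiate repeatedly and evaluate at the center.
g(0) = 0
g′(0) = 1/3
g′′(0) = 0
g′′′(0) = -1/27

-1/162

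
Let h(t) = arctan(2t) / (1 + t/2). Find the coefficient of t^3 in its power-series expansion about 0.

Expand each factor separately, then convolve coefficients.
[t^0] = 0;  [t^1] = 2;  [t^2] = -1;  [t^3] = -13/6.

-13/6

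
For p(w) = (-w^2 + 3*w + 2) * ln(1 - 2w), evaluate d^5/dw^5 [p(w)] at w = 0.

-2656

Distribute the polynomial across the series and collect like powers.
From the series, [w^5] p = -332/15; multiply by 5! = 120 to get -2656.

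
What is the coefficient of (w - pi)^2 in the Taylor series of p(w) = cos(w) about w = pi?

1/2

p(pi) = -1
p′(pi) = 0
p′′(pi) = 1
So c_2 = p′′(pi)/2! = 1/2.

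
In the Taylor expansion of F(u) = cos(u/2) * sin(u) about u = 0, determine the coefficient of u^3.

-7/24

Multiply the two series term by term and collect like powers.
[u^0] = 0;  [u^1] = 1;  [u^2] = 0;  [u^3] = -7/24.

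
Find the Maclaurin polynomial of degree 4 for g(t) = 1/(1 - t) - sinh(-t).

t^4 + 7*t^3/6 + t^2 + 2*t + 1

Expand each term separately and add.
[t^0] = 1;  [t^1] = 2;  [t^2] = 1;  [t^3] = 7/6;  [t^4] = 1.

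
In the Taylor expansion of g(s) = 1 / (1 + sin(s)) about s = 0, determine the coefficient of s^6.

17/45

Use the geometric series for the reciprocal, then substitute.
So c_6 = g^(6)(0)/6! = 17/45.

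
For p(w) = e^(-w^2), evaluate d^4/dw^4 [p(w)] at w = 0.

12

Apply the Taylor formula c_k = f^(k)(a)/k!.
The coefficient of w^4 in the expansion is 1/2, so p^(4)(0) = 4! * (1/2) = 12.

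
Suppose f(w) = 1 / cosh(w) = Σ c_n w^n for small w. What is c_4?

5/24

Divide the numerator series by the denominator series (power-series long division).
f(0) = 1
f′(0) = 0
f′′(0) = -1
f′′′(0) = 0
f^(4)(0) = 5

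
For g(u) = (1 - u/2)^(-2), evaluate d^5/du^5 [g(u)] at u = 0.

45/2

The coefficient of u^5 in the expansion is 3/16, so g^(5)(0) = 5! * (3/16) = 45/2.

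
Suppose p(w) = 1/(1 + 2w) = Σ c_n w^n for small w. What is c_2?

p(0) = 1
p′(0) = -2
p′′(0) = 8
So c_2 = p′′(0)/2! = 4.

4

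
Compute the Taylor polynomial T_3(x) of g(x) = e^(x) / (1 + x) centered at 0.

-x^3/3 + x^2/2 + 1

Expand each factor separately, then convolve coefficients.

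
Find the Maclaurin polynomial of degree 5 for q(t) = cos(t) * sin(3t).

Expand each factor separately, then convolve coefficients.

22*t^5/5 - 6*t^3 + 3*t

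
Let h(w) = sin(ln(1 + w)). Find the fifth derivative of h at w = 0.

Substitute the inner expansion into the outer series and collect powers.
The coefficient of w^5 in the expansion is -1/12, so h^(5)(0) = 5! * (-1/12) = -10.

-10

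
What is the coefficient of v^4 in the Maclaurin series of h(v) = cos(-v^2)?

-1/2

Differentiate repeatedly and evaluate at the center.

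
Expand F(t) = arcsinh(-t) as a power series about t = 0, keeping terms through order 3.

t^3/6 - t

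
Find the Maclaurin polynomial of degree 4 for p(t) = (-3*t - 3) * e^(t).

-5*t^4/8 - 2*t^3 - 9*t^2/2 - 6*t - 3

Shift and add copies of the series according to the polynomial's terms.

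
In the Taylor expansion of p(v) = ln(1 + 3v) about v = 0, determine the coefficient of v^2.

-9/2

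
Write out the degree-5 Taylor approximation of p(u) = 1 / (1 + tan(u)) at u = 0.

-32*u^5/15 + 5*u^4/3 - 4*u^3/3 + u^2 - u + 1

Write 1/(1+u) = 1 - u + u^2 - u^3 + ... and substitute the series for u.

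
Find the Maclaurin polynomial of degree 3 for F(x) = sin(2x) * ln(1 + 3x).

-9*x^3 + 6*x^2

Multiply the two series term by term and collect like powers.
F(0) = 0
F′(0) = 0
F′′(0) = 12
F′′′(0) = -54
The Taylor polynomial is Σ F^(k)(0)/k! · x^k.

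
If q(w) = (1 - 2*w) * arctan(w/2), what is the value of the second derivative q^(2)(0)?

-2

Multiply each power in the prefactor through the base expansion.
The coefficient of w^2 in the expansion is -1, so q′′(0) = 2! * (-1) = -2.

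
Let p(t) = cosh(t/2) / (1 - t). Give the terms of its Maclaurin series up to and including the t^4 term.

433*t^4/384 + 9*t^3/8 + 9*t^2/8 + t + 1

Expand each factor separately, then convolve coefficients.
[t^0] = 1;  [t^1] = 1;  [t^2] = 9/8;  [t^3] = 9/8;  [t^4] = 433/384.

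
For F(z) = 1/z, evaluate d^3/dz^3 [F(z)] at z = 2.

The coefficient of (z - 2)^3 in the expansion is -1/16, so F′′′(2) = 3! * (-1/16) = -3/8.

-3/8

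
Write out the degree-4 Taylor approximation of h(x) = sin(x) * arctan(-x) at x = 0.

x^4/2 - x^2

Write out both Maclaurin series and multiply, keeping only the needed powers.
[x^0] = 0;  [x^1] = 0;  [x^2] = -1;  [x^3] = 0;  [x^4] = 1/2.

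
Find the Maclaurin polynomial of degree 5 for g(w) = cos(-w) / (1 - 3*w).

Expand 1/(denominator) as a geometric series and multiply by the numerator's series.
g(0) = 1
g′(0) = 3
g′′(0) = 17
g′′′(0) = 153
g^(4)(0) = 1837
g^(5)(0) = 27555
Dividing each by k! gives the coefficients c_0, ..., c_5.

1837*w^5/8 + 1837*w^4/24 + 51*w^3/2 + 17*w^2/2 + 3*w + 1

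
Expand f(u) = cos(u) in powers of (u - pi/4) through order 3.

[(u - pi/4)^0] = sqrt(2)/2;  [(u - pi/4)^1] = -sqrt(2)/2;  [(u - pi/4)^2] = -sqrt(2)/4;  [(u - pi/4)^3] = sqrt(2)/12.

sqrt(2)*(u - pi/4)^3/12 - sqrt(2)*(u - pi/4)^2/4 - sqrt(2)*(u - pi/4)/2 + sqrt(2)/2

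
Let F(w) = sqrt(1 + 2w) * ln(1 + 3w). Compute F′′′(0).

18

Write out both Maclaurin series and multiply, keeping only the needed powers.
From the series, [w^3] F = 3; multiply by 3! = 6 to get 18.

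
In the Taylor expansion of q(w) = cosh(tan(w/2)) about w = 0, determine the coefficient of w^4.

Let u equal the inner series; expand the outer function in u and truncate.
q(0) = 1
q′(0) = 0
q′′(0) = 1/4
q′′′(0) = 0
q^(4)(0) = 9/16
So c_4 = q^(4)(0)/4! = 3/128.

3/128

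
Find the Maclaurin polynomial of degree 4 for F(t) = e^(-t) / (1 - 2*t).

Multiply the numerator's expansion by the denominator's geometric series.
F(0) = 1
F′(0) = 1
F′′(0) = 5
F′′′(0) = 29
F^(4)(0) = 233

233*t^4/24 + 29*t^3/6 + 5*t^2/2 + t + 1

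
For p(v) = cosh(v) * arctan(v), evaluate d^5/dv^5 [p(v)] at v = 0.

Take the Cauchy product of the two expansions.
From the series, [v^5] p = 3/40; multiply by 5! = 120 to get 9.

9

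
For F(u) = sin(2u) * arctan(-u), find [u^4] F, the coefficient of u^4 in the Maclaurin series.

2

Write out both Maclaurin series and multiply, keeping only the needed powers.
F(0) = 0
F′(0) = 0
F′′(0) = -4
F′′′(0) = 0
F^(4)(0) = 48
So c_4 = F^(4)(0)/4! = 2.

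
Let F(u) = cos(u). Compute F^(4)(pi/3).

1/2

Compute the successive derivatives at the expansion point and divide by k!.
The coefficient of (u - pi/3)^4 in the expansion is 1/48, so F^(4)(pi/3) = 4! * (1/48) = 1/2.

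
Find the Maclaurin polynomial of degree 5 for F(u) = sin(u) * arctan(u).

-u^4/2 + u^2

Take the Cauchy product of the two expansions.
F(0) = 0
F′(0) = 0
F′′(0) = 2
F′′′(0) = 0
F^(4)(0) = -12
F^(5)(0) = 0
Then c_k = F^(k)(0)/k! gives each Taylor coefficient.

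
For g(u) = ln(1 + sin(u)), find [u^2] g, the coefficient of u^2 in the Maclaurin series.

-1/2

Let u equal the inner series; expand the outer function in u and truncate.
g(0) = 0
g′(0) = 1
g′′(0) = -1
So c_2 = g′′(0)/2! = -1/2.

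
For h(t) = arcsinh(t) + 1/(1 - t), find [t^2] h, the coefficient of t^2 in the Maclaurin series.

1

Expand each term separately and add.
h(0) = 1
h′(0) = 2
h′′(0) = 2
Then c_k = h^(k)(0)/k! gives each Taylor coefficient.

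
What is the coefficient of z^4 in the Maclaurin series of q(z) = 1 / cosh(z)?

Write the quotient as an unknown series and match coefficients against numerator = denominator · series.
So c_4 = q^(4)(0)/4! = 5/24.

5/24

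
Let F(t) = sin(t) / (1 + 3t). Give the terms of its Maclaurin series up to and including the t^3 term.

Multiply the two series term by term and collect like powers.

53*t^3/6 - 3*t^2 + t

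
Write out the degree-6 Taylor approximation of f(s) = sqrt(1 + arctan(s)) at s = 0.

-1489*s^6/46080 + 83*s^5/1280 + 17*s^4/384 - 5*s^3/48 - s^2/8 + s/2 + 1

Compose series: expand the inner function first, then feed it into the outer expansion.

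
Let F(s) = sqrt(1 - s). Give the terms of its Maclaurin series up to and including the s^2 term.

-s^2/8 - s/2 + 1

Compute the successive derivatives at the expansion point and divide by k!.
F(0) = 1
F′(0) = -1/2
F′′(0) = -1/4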